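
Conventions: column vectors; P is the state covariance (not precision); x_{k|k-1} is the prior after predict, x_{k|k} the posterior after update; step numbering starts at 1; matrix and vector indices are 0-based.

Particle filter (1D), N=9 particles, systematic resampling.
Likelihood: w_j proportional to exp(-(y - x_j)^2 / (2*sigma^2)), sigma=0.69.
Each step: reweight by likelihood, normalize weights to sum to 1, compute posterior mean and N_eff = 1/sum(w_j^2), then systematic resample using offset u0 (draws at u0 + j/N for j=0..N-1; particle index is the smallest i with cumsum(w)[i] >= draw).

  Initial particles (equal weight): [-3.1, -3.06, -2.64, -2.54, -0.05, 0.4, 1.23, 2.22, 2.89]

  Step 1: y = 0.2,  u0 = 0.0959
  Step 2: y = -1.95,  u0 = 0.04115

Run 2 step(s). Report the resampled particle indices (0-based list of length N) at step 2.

resampled_idx = [0, 0, 0, 1, 1, 2, 2, 2, 5]

step 1: w=[0.0000, 0.0000, 0.0001, 0.0002, 0.4184, 0.4284, 0.1466, 0.0062, 0.0002]  mean=0.3444  Neff=2.6311  idx=[4, 4, 4, 5, 5, 5, 5, 6, 6]
step 2: w=[0.2826, 0.2826, 0.2826, 0.0379, 0.0379, 0.0379, 0.0379, 0.0003, 0.0003]  mean=0.0190  Neff=4.0768  idx=[0, 0, 0, 1, 1, 2, 2, 2, 5]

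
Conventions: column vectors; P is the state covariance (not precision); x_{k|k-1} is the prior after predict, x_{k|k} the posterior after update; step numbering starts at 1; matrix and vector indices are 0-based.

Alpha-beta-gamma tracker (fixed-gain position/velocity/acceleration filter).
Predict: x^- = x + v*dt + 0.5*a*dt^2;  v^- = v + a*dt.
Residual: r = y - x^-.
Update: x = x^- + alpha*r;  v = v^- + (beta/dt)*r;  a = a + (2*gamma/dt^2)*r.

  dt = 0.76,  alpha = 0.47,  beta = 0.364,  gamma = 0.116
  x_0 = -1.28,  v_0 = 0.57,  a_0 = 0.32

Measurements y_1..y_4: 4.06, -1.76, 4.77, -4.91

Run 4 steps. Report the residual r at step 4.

resid = -10.7320

step 1: x_pred=-0.7544  r=4.8144  x^+=1.5084  v^+=3.1190  a^+=2.2538
step 2: x_pred=4.5297  r=-6.2897  x^+=1.5736  v^+=1.8194  a^+=-0.2726
step 3: x_pred=2.8776  r=1.8924  x^+=3.7670  v^+=2.5186  a^+=0.4875
step 4: x_pred=5.8220  r=-10.7320  x^+=0.7780  v^+=-2.2509  a^+=-3.8231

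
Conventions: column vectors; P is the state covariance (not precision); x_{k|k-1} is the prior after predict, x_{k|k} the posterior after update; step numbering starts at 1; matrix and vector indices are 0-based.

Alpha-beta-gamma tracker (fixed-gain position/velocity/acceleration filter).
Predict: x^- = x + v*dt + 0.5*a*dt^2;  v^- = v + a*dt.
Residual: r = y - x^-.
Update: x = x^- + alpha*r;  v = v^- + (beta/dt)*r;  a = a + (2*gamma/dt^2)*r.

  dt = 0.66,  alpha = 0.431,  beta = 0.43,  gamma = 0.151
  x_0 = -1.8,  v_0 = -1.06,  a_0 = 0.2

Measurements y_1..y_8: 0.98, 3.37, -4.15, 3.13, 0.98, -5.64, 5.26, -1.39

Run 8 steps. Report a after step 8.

a_post = 4.3294

step 1: x_pred=-2.4560  r=3.4360  x^+=-0.9751  v^+=1.3106  a^+=2.5822
step 2: x_pred=0.4523  r=2.9177  x^+=1.7098  v^+=4.9158  a^+=4.6050
step 3: x_pred=5.9572  r=-10.1072  x^+=1.6010  v^+=1.3701  a^+=-2.4023
step 4: x_pred=1.9821  r=1.1479  x^+=2.4768  v^+=0.5325  a^+=-1.6064
step 5: x_pred=2.4784  r=-1.4984  x^+=1.8326  v^+=-1.5040  a^+=-2.6453
step 6: x_pred=0.2638  r=-5.9038  x^+=-2.2807  v^+=-7.0963  a^+=-6.7383
step 7: x_pred=-8.4319  r=13.6919  x^+=-2.5307  v^+=-2.6231  a^+=2.7542
step 8: x_pred=-3.6621  r=2.2721  x^+=-2.6828  v^+=0.6749  a^+=4.3294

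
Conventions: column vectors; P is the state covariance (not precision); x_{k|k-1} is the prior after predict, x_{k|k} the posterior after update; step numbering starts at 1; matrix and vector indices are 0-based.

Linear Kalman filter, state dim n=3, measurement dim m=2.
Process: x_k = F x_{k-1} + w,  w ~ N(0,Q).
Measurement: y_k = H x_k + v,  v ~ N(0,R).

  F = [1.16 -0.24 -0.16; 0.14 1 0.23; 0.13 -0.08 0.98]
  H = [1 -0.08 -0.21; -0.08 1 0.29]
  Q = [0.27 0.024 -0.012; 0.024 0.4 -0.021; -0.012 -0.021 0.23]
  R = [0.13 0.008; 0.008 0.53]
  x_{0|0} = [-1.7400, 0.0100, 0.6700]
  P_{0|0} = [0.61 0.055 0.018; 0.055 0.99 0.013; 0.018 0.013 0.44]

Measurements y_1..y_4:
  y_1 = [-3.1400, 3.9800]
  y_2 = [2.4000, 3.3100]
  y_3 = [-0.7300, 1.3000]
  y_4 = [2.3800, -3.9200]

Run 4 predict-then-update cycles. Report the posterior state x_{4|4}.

x_post = [1.0287, -1.0663, -3.2796]

step 1: x^-=[-2.1280, -0.0795, 0.4296]  P^-=[1.1228 -0.0672 0.0404; -0.0672 1.4478 0.0321; 0.0404 0.0321 0.6706]  S=[1.2865 -0.3012; -0.3012 2.0689]  K=[0.8840 0.0585; 0.0186 0.7096; -0.0567 0.0997]  nu=[-0.9281, 3.7647]  x^+=[-2.7284, 2.5746, 0.8576]  P^+=[0.1415 0.0150 0.1184; 0.0150 0.4135 -0.1245; 0.1184 -0.1245 0.6425]
step 2: x^-=[-3.9200, 2.3899, 0.2798]  P^-=[0.4387 -0.0033 0.0745; -0.0033 0.8049 -0.0048; 0.0745 -0.0048 0.9015]  S=[0.5827 -0.1257; -0.1257 1.4078]  K=[0.7382 0.0540; 0.0090 0.5717; -0.1611 0.1637]  nu=[6.5700, 0.5253]  x^+=[0.9580, 2.7492, -0.6927]  P^+=[0.1271 0.0025 0.1454; 0.0025 0.3459 -0.1471; 0.1454 -0.1471 0.8420]
step 3: x^-=[0.5623, 2.7240, -0.7743]  P^-=[0.4159 0.0007 0.0765; 0.0007 0.7354 0.0266; 0.0765 0.0266 1.1031]  S=[0.5679 -0.1333; -0.1333 1.3726]  K=[0.7185 0.0622; 0.0152 0.5428; -0.2239 0.2262]  nu=[-1.2370, -1.1545]  x^+=[-0.3983, 2.0785, -0.7585]  P^+=[0.1293 0.0002 0.1683; 0.0002 0.3330 -0.1558; 0.1683 -0.1558 0.9909]
step 4: x^-=[-0.8395, 1.8483, -0.9614]  P^-=[0.4139 0.0035 0.0810; 0.0035 0.7272 0.0564; 0.0810 0.0564 1.2533]  S=[0.5712 -0.1444; -0.1444 1.3937]  K=[0.7120 0.0694; 0.0189 0.5353; -0.2587 0.2698]  nu=[3.1655, -5.5567]  x^+=[1.0287, -1.0663, -3.2796]  P^+=[0.1320 -0.0007 0.1852; -0.0007 0.3306 -0.1613; 0.1852 -0.1613 1.0934]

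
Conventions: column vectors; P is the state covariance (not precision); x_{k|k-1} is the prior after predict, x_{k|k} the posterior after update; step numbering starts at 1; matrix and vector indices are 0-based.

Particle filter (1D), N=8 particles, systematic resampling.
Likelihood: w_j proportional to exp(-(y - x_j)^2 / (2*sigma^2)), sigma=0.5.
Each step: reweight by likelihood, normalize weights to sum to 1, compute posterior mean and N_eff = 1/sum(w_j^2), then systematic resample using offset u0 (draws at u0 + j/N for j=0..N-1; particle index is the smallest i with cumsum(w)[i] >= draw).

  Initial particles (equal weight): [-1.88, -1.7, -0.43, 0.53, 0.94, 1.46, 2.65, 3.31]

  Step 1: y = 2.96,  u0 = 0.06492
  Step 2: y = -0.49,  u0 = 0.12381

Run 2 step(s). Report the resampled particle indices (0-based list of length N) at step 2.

resampled_idx = [0, 0, 1, 1, 2, 2, 3, 3]

step 1: w=[0.0000, 0.0000, 0.0000, 0.0000, 0.0002, 0.0069, 0.5096, 0.4834]  mean=2.9606  Neff=2.0269  idx=[6, 6, 6, 6, 7, 7, 7, 7]
step 2: w=[0.2500, 0.2500, 0.2500, 0.2500, 0.0000, 0.0000, 0.0000, 0.0000]  mean=2.6501  Neff=4.0008  idx=[0, 0, 1, 1, 2, 2, 3, 3]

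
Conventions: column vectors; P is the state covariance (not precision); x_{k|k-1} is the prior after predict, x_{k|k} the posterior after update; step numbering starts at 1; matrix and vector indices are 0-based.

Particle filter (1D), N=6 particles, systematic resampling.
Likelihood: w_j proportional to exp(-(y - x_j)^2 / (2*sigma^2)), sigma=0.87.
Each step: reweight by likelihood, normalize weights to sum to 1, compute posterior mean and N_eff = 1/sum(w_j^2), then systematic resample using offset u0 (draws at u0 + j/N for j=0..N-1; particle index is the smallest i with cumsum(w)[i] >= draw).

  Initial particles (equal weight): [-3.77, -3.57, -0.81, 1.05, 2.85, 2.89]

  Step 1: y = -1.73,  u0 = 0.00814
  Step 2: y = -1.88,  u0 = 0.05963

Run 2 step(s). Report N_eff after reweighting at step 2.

N_eff = 4.9382

step 1: w=[0.0855, 0.1427, 0.7637, 0.0081, 0.0000, 0.0000]  mean=-1.4418  Neff=1.6367  idx=[0, 1, 2, 2, 2, 2]
step 2: w=[0.0445, 0.0714, 0.2210, 0.2210, 0.2210, 0.2210]  mean=-1.1386  Neff=4.9382  idx=[1, 2, 3, 4, 4, 5]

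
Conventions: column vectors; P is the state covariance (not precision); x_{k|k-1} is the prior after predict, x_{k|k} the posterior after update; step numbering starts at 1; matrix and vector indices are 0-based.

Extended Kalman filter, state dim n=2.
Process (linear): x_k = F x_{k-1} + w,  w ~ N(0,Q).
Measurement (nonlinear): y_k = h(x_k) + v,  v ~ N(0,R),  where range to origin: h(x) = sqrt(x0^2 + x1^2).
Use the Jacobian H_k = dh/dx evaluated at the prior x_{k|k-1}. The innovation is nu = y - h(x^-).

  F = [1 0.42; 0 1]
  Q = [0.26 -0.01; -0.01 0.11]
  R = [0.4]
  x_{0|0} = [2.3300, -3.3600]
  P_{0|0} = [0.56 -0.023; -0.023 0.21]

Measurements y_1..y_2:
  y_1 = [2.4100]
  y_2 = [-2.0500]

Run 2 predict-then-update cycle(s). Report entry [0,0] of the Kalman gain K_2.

K[0,0] = -0.5132

step 1: x^-=[0.9188, -3.3600]  P^-=[0.8377 0.0552; 0.0552 0.3200]  H_jac=[0.2638 -0.9646]  S=[0.7279]  K=[0.2304; -0.4040]  nu=[-1.0734]  x^+=[0.6715, -2.9263]  P^+=[0.7991 0.1230; 0.1230 0.2012]
step 2: x^-=[-0.5576, -2.9263]  P^-=[1.1979 0.1975; 0.1975 0.3112]  H_jac=[-0.1872 -0.9823]  S=[0.8148]  K=[-0.5132; -0.4205]  nu=[-5.0290]  x^+=[2.0232, -0.8117]  P^+=[0.9833 0.0216; 0.0216 0.1671]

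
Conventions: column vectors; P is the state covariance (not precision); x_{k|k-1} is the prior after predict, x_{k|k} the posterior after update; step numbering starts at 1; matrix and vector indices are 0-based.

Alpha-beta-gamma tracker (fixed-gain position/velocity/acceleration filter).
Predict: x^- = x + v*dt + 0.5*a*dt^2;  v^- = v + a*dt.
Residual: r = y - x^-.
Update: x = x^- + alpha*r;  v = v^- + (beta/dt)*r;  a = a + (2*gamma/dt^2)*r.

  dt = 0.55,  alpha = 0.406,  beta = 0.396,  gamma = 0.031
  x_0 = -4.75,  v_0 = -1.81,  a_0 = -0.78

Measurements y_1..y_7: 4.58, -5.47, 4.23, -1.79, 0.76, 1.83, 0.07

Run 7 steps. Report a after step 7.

a_post = -0.7033

step 1: x_pred=-5.8635  r=10.4435  x^+=-1.6234  v^+=5.2803  a^+=1.3605
step 2: x_pred=1.4865  r=-6.9565  x^+=-1.3378  v^+=1.0199  a^+=-0.0653
step 3: x_pred=-0.7868  r=5.0168  x^+=1.2500  v^+=4.5960  a^+=0.9629
step 4: x_pred=3.9235  r=-5.7135  x^+=1.6038  v^+=1.0119  a^+=-0.2081
step 5: x_pred=2.1289  r=-1.3689  x^+=1.5731  v^+=-0.0881  a^+=-0.4887
step 6: x_pred=1.4507  r=0.3793  x^+=1.6047  v^+=-0.0838  a^+=-0.4109
step 7: x_pred=1.4964  r=-1.4264  x^+=0.9173  v^+=-1.3369  a^+=-0.7033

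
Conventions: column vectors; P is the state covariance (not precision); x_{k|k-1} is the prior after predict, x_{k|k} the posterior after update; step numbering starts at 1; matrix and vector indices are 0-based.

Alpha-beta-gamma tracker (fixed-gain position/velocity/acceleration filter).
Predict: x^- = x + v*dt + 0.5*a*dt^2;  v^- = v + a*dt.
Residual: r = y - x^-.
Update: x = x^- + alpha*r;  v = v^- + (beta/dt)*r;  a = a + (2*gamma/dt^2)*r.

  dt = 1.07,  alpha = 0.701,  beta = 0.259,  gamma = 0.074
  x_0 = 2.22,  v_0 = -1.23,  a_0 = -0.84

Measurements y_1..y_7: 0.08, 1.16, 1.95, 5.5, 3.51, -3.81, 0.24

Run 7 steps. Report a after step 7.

a_post = -0.0817

step 1: x_pred=0.4230  r=-0.3430  x^+=0.1826  v^+=-2.2118  a^+=-0.8843
step 2: x_pred=-2.6903  r=3.8503  x^+=0.0087  v^+=-2.2261  a^+=-0.3866
step 3: x_pred=-2.5945  r=4.5445  x^+=0.5912  v^+=-1.5397  a^+=0.2008
step 4: x_pred=-0.9414  r=6.4414  x^+=3.5740  v^+=0.2343  a^+=1.0335
step 5: x_pred=4.4164  r=-0.9064  x^+=3.7810  v^+=1.1208  a^+=0.9163
step 6: x_pred=5.5048  r=-9.3148  x^+=-1.0249  v^+=-0.1534  a^+=-0.2878
step 7: x_pred=-1.3538  r=1.5938  x^+=-0.2365  v^+=-0.0756  a^+=-0.0817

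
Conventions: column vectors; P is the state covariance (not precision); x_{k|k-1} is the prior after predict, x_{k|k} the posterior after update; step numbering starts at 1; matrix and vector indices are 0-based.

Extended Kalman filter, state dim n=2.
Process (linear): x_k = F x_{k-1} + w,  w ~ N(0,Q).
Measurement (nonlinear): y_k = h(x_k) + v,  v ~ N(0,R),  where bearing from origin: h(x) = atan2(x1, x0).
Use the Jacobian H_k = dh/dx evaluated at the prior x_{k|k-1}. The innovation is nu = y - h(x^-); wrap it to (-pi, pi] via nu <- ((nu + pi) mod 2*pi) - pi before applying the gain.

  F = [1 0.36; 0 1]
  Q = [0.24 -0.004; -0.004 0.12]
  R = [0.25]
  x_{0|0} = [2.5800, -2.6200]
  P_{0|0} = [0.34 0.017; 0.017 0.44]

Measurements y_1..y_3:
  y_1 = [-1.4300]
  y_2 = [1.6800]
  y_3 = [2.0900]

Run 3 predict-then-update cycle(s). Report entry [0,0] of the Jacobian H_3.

step 1: x^-=[1.6368, -2.6200]  P^-=[0.6493 0.1714; 0.1714 0.5600]  H_jac=[0.2745 0.1715]  S=[0.3315]  K=[0.6263; 0.4316]  nu=[-0.4176]  x^+=[1.3753, -2.8002]  P^+=[0.5192 0.0818; 0.0818 0.4982]
step 2: x^-=[0.3672, -2.8002]  P^-=[0.8827 0.2571; 0.2571 0.6182]  H_jac=[0.3511 0.0460]  S=[0.3684]  K=[0.8733; 0.3223]  nu=[3.1204]  x^+=[3.0921, -1.7946]  P^+=[0.6017 0.1535; 0.1535 0.5800]
step 3: x^-=[2.4461, -1.7946]  P^-=[1.0274 0.3582; 0.3582 0.7000]  H_jac=[0.1950 0.2658]  S=[0.3756]  K=[0.7868; 0.6812]  nu=[2.7230]  x^+=[4.5884, 0.0603]  P^+=[0.7949 0.1569; 0.1569 0.5257]

H_jac[0,0] = 0.1950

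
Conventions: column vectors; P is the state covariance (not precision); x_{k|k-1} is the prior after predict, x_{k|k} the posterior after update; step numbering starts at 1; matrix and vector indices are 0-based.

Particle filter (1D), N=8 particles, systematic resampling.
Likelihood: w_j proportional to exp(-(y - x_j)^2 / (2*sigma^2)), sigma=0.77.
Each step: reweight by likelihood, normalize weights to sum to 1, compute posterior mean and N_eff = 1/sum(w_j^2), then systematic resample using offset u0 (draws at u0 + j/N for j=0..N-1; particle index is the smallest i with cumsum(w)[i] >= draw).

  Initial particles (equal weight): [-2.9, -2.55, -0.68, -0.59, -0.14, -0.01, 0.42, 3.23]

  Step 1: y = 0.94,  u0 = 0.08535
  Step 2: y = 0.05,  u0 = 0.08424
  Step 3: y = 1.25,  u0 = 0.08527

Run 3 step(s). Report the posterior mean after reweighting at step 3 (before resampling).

post_mean = 0.2895

step 1: w=[0.0000, 0.0000, 0.0576, 0.0732, 0.1971, 0.2462, 0.4196, 0.0063]  mean=0.0842  Neff=3.5187  idx=[3, 4, 5, 5, 6, 6, 6, 6]
step 2: w=[0.0978, 0.1341, 0.1378, 0.1378, 0.1231, 0.1231, 0.1231, 0.1231]  mean=0.1276  Neff=7.9264  idx=[0, 1, 2, 3, 4, 5, 6, 7]
step 3: w=[0.0191, 0.0650, 0.0869, 0.0869, 0.1855, 0.1855, 0.1855, 0.1855]  mean=0.2895  Neff=6.3550  idx=[2, 3, 4, 5, 5, 6, 7, 7]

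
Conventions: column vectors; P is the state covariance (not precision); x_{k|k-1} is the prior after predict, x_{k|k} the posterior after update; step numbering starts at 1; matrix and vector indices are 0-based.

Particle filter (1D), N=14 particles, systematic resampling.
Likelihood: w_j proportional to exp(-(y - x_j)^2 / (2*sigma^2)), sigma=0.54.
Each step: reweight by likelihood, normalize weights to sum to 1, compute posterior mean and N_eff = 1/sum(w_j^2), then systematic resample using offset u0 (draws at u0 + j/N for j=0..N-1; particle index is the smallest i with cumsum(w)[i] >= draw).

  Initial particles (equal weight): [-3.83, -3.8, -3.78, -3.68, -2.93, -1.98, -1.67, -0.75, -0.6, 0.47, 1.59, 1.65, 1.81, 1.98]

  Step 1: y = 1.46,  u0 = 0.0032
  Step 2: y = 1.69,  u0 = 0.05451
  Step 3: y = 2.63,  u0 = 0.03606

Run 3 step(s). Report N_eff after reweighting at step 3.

step 1: w=[0.0000, 0.0000, 0.0000, 0.0000, 0.0000, 0.0000, 0.0000, 0.0001, 0.0002, 0.0526, 0.2746, 0.2657, 0.2291, 0.1778]  mean=1.6661  Neff=4.2951  idx=[9, 10, 10, 10, 10, 11, 11, 11, 11, 12, 12, 12, 13, 13]
step 2: w=[0.0062, 0.0777, 0.0777, 0.0777, 0.0777, 0.0788, 0.0788, 0.0788, 0.0788, 0.0771, 0.0771, 0.0771, 0.0684, 0.0684]  mean=1.7062  Neff=13.1276  idx=[1, 2, 3, 4, 5, 6, 7, 8, 8, 9, 10, 11, 12, 13]
step 3: w=[0.0446, 0.0446, 0.0446, 0.0446, 0.0550, 0.0550, 0.0550, 0.0550, 0.0550, 0.0901, 0.0901, 0.0901, 0.1382, 0.1382]  mean=1.7737  Neff=11.6796  idx=[0, 2, 4, 5, 6, 7, 9, 9, 10, 11, 12, 12, 13, 13]

N_eff = 11.6796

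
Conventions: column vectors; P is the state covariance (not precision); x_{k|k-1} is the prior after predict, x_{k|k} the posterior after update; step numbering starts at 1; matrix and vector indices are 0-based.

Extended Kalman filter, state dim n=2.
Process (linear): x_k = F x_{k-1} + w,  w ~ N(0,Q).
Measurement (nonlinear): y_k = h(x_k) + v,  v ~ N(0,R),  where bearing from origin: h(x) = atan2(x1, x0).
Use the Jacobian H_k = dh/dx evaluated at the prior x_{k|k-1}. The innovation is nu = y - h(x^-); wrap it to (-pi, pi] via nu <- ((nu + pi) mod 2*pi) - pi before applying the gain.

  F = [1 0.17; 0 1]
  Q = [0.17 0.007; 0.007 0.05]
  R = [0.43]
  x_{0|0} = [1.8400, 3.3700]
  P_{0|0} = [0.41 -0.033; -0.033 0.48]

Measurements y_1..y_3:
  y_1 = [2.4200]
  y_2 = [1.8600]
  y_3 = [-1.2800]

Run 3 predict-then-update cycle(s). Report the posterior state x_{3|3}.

x_post = [3.6387, 3.4909]

step 1: x^-=[2.4129, 3.3700]  P^-=[0.5827 0.0556; 0.0556 0.5300]  H_jac=[-0.1962 0.1405]  S=[0.4598]  K=[-0.2316; 0.1382]  nu=[1.4706]  x^+=[2.0723, 3.5732]  P^+=[0.5580 0.0703; 0.0703 0.5212]
step 2: x^-=[2.6798, 3.5732]  P^-=[0.7670 0.1659; 0.1659 0.5712]  H_jac=[-0.1791 0.1343]  S=[0.4569]  K=[-0.2519; 0.1029]  nu=[0.9327]  x^+=[2.4449, 3.6692]  P^+=[0.7380 0.1778; 0.1778 0.5664]
step 3: x^-=[3.0686, 3.6692]  P^-=[0.9848 0.2810; 0.2810 0.6164]  H_jac=[-0.1604 0.1341]  S=[0.4543]  K=[-0.2646; 0.0828]  nu=[-2.1543]  x^+=[3.6387, 3.4909]  P^+=[0.9530 0.2910; 0.2910 0.6133]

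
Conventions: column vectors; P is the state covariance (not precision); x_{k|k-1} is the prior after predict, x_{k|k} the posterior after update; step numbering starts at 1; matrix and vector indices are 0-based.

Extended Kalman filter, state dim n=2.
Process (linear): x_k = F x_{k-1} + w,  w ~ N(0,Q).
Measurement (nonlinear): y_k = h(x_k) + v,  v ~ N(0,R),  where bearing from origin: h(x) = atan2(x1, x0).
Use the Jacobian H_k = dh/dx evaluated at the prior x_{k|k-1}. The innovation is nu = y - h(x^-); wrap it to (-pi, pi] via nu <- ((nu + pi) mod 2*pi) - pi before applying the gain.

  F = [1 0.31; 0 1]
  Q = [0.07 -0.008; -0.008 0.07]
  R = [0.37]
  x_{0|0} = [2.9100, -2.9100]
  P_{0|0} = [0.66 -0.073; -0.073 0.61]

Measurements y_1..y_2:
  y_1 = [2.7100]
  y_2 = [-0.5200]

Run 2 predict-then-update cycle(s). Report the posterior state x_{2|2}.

x_post = [0.2866, -3.5824]

step 1: x^-=[2.0079, -2.9100]  P^-=[0.7434 0.1081; 0.1081 0.6800]  H_jac=[0.2328 0.1606]  S=[0.4359]  K=[0.4368; 0.3083]  nu=[-2.6064]  x^+=[0.8694, -3.7136]  P^+=[0.6602 0.0494; 0.0494 0.6386]
step 2: x^-=[-0.2818, -3.7136]  P^-=[0.8222 0.2393; 0.2393 0.7086]  H_jac=[0.2677 -0.0203]  S=[0.4266]  K=[0.5046; 0.1165]  nu=[1.1265]  x^+=[0.2866, -3.5824]  P^+=[0.7136 0.2143; 0.2143 0.7028]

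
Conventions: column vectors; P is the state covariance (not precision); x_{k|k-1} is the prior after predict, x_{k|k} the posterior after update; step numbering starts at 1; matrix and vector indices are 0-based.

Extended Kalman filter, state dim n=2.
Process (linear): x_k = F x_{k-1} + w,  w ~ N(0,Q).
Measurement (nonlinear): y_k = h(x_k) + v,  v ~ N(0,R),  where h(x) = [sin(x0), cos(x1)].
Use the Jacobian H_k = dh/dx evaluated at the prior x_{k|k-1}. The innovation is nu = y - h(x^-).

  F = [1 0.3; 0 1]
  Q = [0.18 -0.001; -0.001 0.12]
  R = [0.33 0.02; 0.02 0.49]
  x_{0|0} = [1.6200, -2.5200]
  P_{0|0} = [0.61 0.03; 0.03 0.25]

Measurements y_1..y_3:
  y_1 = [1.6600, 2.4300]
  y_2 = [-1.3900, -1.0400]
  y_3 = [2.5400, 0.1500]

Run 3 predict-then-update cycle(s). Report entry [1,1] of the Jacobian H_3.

H_jac[1,1] = 0.9080

step 1: x^-=[0.8640, -2.5200]  P^-=[0.8305 0.1040; 0.1040 0.3700]  H_jac=[0.6494 0.0000; 0.0000 0.5823]  S=[0.6802 0.0593; 0.0593 0.6155]  K=[0.7909 0.0222; 0.0693 0.3434]  nu=[0.8996, 3.2430]  x^+=[1.6473, -1.3440]  P^+=[0.4026 0.0458; 0.0458 0.2913]
step 2: x^-=[1.2441, -1.3440]  P^-=[0.6363 0.1322; 0.1322 0.4113]  H_jac=[0.3209 0.0000; 0.0000 0.9744]  S=[0.3955 0.0613; 0.0613 0.8805]  K=[0.4989 0.1115; 0.0371 0.4526]  nu=[-2.3371, -1.2648]  x^+=[-0.0630, -2.0031]  P^+=[0.5201 0.0663; 0.0663 0.2284]
step 3: x^-=[-0.6640, -2.0031]  P^-=[0.7604 0.1338; 0.1338 0.3484]  H_jac=[0.7875 0.0000; 0.0000 0.9080]  S=[0.8016 0.1157; 0.1157 0.7772]  K=[0.7404 0.0461; 0.0743 0.3959]  nu=[3.1563, 0.5690]  x^+=[1.6991, -1.5432]  P^+=[0.3114 0.0412; 0.0412 0.2153]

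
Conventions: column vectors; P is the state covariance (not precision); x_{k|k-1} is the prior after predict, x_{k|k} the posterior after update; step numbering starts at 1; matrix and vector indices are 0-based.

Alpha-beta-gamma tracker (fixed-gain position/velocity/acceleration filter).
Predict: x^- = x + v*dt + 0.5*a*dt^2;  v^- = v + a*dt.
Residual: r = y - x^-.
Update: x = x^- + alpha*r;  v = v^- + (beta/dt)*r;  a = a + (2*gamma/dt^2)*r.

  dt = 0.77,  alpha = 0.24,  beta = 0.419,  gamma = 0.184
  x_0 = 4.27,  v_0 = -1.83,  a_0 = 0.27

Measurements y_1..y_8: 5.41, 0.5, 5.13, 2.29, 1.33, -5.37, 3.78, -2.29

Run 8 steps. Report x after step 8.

x_post = -6.6413

step 1: x_pred=2.9409  r=2.4691  x^+=3.5335  v^+=-0.2785  a^+=1.8025
step 2: x_pred=3.8534  r=-3.3534  x^+=3.0486  v^+=-0.7154  a^+=-0.2789
step 3: x_pred=2.4150  r=2.7150  x^+=3.0666  v^+=0.5472  a^+=1.4062
step 4: x_pred=3.9049  r=-1.6149  x^+=3.5173  v^+=0.7513  a^+=0.4039
step 5: x_pred=4.2155  r=-2.8855  x^+=3.5230  v^+=-0.5079  a^+=-1.3871
step 6: x_pred=2.7207  r=-8.0907  x^+=0.7790  v^+=-5.9786  a^+=-6.4088
step 7: x_pred=-5.7244  r=9.5044  x^+=-3.4434  v^+=-5.7415  a^+=-0.5096
step 8: x_pred=-8.0154  r=5.7254  x^+=-6.6413  v^+=-3.0184  a^+=3.0440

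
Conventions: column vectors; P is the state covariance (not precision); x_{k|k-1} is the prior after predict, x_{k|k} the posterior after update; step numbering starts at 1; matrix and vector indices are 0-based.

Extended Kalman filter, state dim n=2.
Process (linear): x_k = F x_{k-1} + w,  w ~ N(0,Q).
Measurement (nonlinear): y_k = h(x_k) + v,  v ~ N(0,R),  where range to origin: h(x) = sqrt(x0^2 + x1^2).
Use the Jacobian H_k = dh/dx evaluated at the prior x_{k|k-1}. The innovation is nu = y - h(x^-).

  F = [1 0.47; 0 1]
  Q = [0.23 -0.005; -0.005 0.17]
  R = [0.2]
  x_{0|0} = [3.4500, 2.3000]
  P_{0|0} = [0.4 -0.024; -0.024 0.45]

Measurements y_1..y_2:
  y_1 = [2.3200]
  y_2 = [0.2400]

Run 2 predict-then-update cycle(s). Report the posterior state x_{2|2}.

step 1: x^-=[4.5310, 2.3000]  P^-=[0.7068 0.1825; 0.1825 0.6200]  H_jac=[0.8917 0.4526]  S=[1.0364]  K=[0.6879; 0.4278]  nu=[-2.7613]  x^+=[2.6315, 1.1187]  P^+=[0.2165 -0.1225; -0.1225 0.4303]
step 2: x^-=[3.1573, 1.1187]  P^-=[0.4264 0.0748; 0.0748 0.6003]  H_jac=[0.9426 0.3340]  S=[0.6929]  K=[0.6161; 0.3911]  nu=[-3.1096]  x^+=[1.2415, -0.0975]  P^+=[0.1634 -0.0922; -0.0922 0.4944]

x_post = [1.2415, -0.0975]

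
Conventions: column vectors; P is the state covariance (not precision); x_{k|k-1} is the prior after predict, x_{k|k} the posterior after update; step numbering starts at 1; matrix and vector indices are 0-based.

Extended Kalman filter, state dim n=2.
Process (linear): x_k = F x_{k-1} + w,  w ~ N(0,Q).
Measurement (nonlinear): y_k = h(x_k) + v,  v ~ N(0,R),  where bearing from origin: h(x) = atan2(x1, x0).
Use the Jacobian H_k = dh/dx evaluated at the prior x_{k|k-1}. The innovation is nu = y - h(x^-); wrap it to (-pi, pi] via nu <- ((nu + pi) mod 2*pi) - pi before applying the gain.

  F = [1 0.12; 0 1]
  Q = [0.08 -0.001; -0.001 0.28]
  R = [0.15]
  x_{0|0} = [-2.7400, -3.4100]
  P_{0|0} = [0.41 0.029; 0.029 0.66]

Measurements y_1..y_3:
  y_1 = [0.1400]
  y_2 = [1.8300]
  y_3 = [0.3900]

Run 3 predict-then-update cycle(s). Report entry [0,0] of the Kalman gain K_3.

step 1: x^-=[-3.1492, -3.4100]  P^-=[0.5065 0.1072; 0.1072 0.9400]  H_jac=[0.1583 -0.1462]  S=[0.1778]  K=[0.3627; -0.6773]  nu=[2.4565]  x^+=[-2.2583, -5.0737]  P^+=[0.4831 0.1509; 0.1509 0.8584]
step 2: x^-=[-2.8671, -5.0737]  P^-=[0.6116 0.2529; 0.2529 1.1384]  H_jac=[0.1494 -0.0844]  S=[0.1654]  K=[0.4234; -0.3527]  nu=[-2.3680]  x^+=[-3.8698, -4.2386]  P^+=[0.5820 0.2776; 0.2776 1.1179]
step 3: x^-=[-4.3784, -4.2386]  P^-=[0.7447 0.4107; 0.4107 1.3979]  H_jac=[0.1141 -0.1179]  S=[0.1681]  K=[0.2176; -0.7016]  nu=[2.7624]  x^+=[-3.7773, -6.1768]  P^+=[0.7368 0.4364; 0.4364 1.3151]

K[0,0] = 0.2176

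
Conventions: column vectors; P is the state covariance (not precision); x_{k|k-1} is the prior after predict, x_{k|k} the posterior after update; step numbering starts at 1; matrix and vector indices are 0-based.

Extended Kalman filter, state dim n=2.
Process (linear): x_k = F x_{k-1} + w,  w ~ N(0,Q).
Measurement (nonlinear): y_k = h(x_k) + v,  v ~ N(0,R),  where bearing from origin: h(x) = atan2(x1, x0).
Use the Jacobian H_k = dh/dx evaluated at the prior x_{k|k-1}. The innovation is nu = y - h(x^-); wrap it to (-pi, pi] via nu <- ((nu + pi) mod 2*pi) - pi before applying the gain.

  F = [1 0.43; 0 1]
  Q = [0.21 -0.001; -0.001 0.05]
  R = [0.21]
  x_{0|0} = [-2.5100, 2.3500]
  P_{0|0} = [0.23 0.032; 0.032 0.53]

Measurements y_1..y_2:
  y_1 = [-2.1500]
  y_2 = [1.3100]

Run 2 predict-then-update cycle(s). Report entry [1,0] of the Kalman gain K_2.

K[1,0] = -0.6957

step 1: x^-=[-1.4995, 2.3500]  P^-=[0.5655 0.2589; 0.2589 0.5800]  H_jac=[-0.3024 -0.1930]  S=[0.3135]  K=[-0.7048; -0.6067]  nu=[1.9944]  x^+=[-2.9052, 1.1400]  P^+=[0.4098 0.1248; 0.1248 0.4646]
step 2: x^-=[-2.4150, 1.1400]  P^-=[0.8130 0.3236; 0.3236 0.5146]  H_jac=[-0.1599 -0.3386]  S=[0.3248]  K=[-0.7375; -0.6957]  nu=[-1.3905]  x^+=[-1.3894, 2.1075]  P^+=[0.6364 0.1570; 0.1570 0.3574]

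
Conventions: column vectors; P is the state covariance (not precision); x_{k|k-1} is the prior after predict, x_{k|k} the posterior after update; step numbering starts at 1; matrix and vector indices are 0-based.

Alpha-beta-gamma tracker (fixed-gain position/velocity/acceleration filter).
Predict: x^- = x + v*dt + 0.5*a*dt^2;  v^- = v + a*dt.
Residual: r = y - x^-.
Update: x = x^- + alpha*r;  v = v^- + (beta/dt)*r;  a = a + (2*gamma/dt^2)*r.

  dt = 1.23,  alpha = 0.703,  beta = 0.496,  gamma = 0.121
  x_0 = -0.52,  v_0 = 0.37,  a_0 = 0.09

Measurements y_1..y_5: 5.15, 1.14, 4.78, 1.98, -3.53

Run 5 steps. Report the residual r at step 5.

step 1: x_pred=0.0032  r=5.1468  x^+=3.6214  v^+=2.5562  a^+=0.9133
step 2: x_pred=7.4563  r=-6.3163  x^+=3.0159  v^+=1.1324  a^+=-0.0971
step 3: x_pred=4.3354  r=0.4446  x^+=4.6480  v^+=1.1923  a^+=-0.0260
step 4: x_pred=6.0949  r=-4.1149  x^+=3.2021  v^+=-0.4989  a^+=-0.6842
step 5: x_pred=2.0709  r=-5.6009  x^+=-1.8665  v^+=-3.5990  a^+=-1.5801

resid = -5.6009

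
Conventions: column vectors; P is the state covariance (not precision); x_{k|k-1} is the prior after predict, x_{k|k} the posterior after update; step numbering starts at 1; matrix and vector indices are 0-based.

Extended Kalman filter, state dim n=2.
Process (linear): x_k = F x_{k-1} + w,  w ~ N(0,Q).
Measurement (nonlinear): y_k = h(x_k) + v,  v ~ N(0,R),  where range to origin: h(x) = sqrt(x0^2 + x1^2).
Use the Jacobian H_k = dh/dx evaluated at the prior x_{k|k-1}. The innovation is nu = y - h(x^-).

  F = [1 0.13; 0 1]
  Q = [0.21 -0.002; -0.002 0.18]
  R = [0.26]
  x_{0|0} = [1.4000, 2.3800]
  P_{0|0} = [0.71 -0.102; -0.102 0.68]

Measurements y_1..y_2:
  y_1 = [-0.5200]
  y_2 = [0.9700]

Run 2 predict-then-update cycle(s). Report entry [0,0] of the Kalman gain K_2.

step 1: x^-=[1.7094, 2.3800]  P^-=[0.9050 -0.0156; -0.0156 0.8600]  H_jac=[0.5834 0.8122]  S=[1.1205]  K=[0.4598; 0.6153]  nu=[-3.4503]  x^+=[0.1228, 0.2572]  P^+=[0.6680 -0.3326; -0.3326 0.4358]
step 2: x^-=[0.1563, 0.2572]  P^-=[0.7989 -0.2780; -0.2780 0.6158]  H_jac=[0.5193 0.8546]  S=[0.6785]  K=[0.2613; 0.5630]  nu=[0.6690]  x^+=[0.3311, 0.6338]  P^+=[0.7526 -0.3778; -0.3778 0.4008]

K[0,0] = 0.2613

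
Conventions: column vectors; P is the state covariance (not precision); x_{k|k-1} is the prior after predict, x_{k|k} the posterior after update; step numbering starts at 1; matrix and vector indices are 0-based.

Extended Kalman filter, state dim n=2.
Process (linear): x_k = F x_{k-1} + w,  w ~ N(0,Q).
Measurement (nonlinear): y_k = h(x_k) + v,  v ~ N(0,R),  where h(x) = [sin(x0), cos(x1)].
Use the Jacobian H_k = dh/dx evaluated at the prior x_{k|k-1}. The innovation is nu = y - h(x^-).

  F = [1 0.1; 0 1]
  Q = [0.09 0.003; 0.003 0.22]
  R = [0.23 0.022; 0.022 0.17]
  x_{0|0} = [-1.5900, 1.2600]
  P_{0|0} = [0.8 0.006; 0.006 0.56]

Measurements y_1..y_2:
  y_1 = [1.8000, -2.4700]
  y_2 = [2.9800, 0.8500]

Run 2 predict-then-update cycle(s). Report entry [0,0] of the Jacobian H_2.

step 1: x^-=[-1.4640, 1.2600]  P^-=[0.8968 0.0650; 0.0650 0.7800]  H_jac=[0.1066 0.0000; 0.0000 -0.9521]  S=[0.2402 0.0154; 0.0154 0.8771]  K=[0.4030 -0.0776; 0.0832 -0.8482]  nu=[2.7943, -2.7758]  x^+=[-0.1225, 3.8470]  P^+=[0.8535 0.0046; 0.0046 0.1495]
step 2: x^-=[0.2622, 3.8470]  P^-=[0.9459 0.0225; 0.0225 0.3695]  H_jac=[0.9658 0.0000; 0.0000 0.6484]  S=[1.1123 0.0361; 0.0361 0.3253]  K=[0.8228 -0.0464; -0.0044 0.7369]  nu=[2.7208, 1.6113]  x^+=[2.4261, 5.0225]  P^+=[0.1949 0.0157; 0.0157 0.1931]

H_jac[0,0] = 0.9658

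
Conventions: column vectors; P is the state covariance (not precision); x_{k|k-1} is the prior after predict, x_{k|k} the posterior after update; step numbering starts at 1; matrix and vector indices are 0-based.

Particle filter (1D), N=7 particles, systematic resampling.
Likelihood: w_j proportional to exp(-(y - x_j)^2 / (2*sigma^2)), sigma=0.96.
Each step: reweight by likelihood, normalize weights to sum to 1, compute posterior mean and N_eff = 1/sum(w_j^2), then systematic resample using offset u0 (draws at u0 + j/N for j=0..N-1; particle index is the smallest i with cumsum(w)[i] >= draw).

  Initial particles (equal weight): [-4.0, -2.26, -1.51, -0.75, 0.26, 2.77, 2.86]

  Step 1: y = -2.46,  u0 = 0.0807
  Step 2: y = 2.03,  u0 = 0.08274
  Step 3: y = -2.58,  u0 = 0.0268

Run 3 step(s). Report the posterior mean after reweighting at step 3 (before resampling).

step 1: w=[0.1321, 0.4681, 0.2932, 0.0979, 0.0086, 0.0000, 0.0000]  mean=-2.1004  Neff=3.0100  idx=[0, 1, 1, 1, 2, 2, 3]
step 2: w=[0.0000, 0.0026, 0.0026, 0.0026, 0.0638, 0.0638, 0.8644]  mean=-0.8590  Neff=1.3238  idx=[5, 6, 6, 6, 6, 6, 6]
step 3: w=[0.3553, 0.1075, 0.1075, 0.1075, 0.1075, 0.1075, 0.1075]  mean=-1.0200  Neff=5.1154  idx=[0, 0, 0, 1, 3, 4, 5]

post_mean = -1.0200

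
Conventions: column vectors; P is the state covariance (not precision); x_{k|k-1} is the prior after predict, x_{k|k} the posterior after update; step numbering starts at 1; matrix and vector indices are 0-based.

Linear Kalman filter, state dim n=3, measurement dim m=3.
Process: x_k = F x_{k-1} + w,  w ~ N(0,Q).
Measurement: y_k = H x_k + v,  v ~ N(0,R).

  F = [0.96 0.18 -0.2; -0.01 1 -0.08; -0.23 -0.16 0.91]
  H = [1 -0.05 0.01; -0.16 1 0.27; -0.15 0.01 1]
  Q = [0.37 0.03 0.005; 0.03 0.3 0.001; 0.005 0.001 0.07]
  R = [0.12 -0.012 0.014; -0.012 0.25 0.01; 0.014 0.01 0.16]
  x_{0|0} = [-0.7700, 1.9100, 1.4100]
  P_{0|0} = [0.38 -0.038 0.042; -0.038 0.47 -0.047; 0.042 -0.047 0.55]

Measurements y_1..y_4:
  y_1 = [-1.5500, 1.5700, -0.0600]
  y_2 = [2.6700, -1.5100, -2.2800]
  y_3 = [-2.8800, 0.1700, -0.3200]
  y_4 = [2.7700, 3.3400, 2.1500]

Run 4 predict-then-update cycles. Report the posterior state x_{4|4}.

step 1: x^-=[-0.6774, 1.8049, 1.1546]  P^-=[0.7316 0.0903 -0.1557; 0.0903 0.7819 -0.1477; -0.1557 -0.1477 0.5509]  S=[0.8416 -0.1169 -0.2371; -0.1169 0.9956 0.0536; -0.2371 0.0536 0.7709]  K=[0.8425 0.0345 -0.0864; 0.1019 0.7546 -0.2201; 0.0422 -0.0097 0.7566]  nu=[-0.7939, -0.6550, -1.3343]  x^+=[-1.2536, 1.5234, 0.1179]  P^+=[0.0998 0.0101 0.0132; 0.0101 0.1940 -0.0267; 0.0132 -0.0267 0.1238]
step 2: x^-=[-0.9528, 1.5265, 0.1519]  P^-=[0.4736 0.0803 -0.0402; 0.0803 0.4989 -0.0656; -0.0402 -0.0656 0.1857]  S=[0.5861 -0.0418 -0.0909; -0.0418 0.7169 0.0066; -0.0909 0.0066 0.3670]  K=[0.7867 0.0381 -0.1068; 0.1123 0.6615 -0.1821; 0.0206 -0.0162 0.5262]  nu=[3.6976, -3.2299, -2.5901]  x^+=[2.1096, 0.2768, -1.0824]  P^+=[0.0930 0.0117 0.0081; 0.0117 0.1697 -0.0209; 0.0081 -0.0209 0.0858]
step 3: x^-=[2.2916, 0.3423, -1.5145]  P^-=[0.4670 0.0761 -0.0349; 0.0761 0.4734 -0.0541; -0.0349 -0.0541 0.1538]  S=[0.5800 -0.0425 -0.0856; -0.0425 0.6960 0.0087; -0.0856 0.0087 0.3335]  K=[0.7843 0.0377 -0.1122; 0.1119 0.6506 -0.1704; 0.0168 -0.0150 0.4800]  nu=[-5.1393, 0.6032, 1.5348]  x^+=[-1.8886, -0.1021, -0.8735]  P^+=[0.0926 0.0118 0.0072; 0.0118 0.1666 -0.0191; 0.0072 -0.0191 0.0781]
step 4: x^-=[-1.6567, -0.0133, -0.3441]  P^-=[0.4666 0.0752 -0.0339; 0.0752 0.4700 -0.0514; -0.0339 -0.0514 0.1473]  S=[0.5796 -0.0429 -0.0847; -0.0429 0.6938 0.0095; -0.0847 0.0095 0.3268]  K=[0.7841 0.0376 -0.1134; 0.1119 0.6493 -0.1673; 0.0160 -0.0144 0.4693]  nu=[4.4295, 3.1811, 2.2458]  x^+=[1.6813, 2.1719, 0.7351]  P^+=[0.0926 0.0118 0.0070; 0.0118 0.1662 -0.0186; 0.0070 -0.0186 0.0764]

x_post = [1.6813, 2.1719, 0.7351]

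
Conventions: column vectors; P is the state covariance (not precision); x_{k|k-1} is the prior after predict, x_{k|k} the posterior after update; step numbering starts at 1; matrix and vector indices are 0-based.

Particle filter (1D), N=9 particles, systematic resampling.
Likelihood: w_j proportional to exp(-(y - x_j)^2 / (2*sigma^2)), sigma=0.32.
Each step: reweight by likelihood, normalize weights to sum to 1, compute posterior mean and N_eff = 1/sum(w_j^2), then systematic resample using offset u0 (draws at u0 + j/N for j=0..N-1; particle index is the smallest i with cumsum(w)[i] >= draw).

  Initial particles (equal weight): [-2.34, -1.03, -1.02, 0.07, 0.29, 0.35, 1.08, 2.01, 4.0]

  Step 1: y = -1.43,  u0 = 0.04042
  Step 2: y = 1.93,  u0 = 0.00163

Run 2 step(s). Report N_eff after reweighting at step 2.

step 1: w=[0.0192, 0.5001, 0.4807, 0.0000, 0.0000, 0.0000, 0.0000, 0.0000, 0.0000]  mean=-1.0503  Neff=2.0766  idx=[1, 1, 1, 1, 1, 2, 2, 2, 2]
step 2: w=[0.0967, 0.0967, 0.0967, 0.0967, 0.0967, 0.1291, 0.1291, 0.1291, 0.1291]  mean=-1.0248  Neff=8.8154  idx=[0, 1, 2, 3, 4, 5, 6, 7, 8]

N_eff = 8.8154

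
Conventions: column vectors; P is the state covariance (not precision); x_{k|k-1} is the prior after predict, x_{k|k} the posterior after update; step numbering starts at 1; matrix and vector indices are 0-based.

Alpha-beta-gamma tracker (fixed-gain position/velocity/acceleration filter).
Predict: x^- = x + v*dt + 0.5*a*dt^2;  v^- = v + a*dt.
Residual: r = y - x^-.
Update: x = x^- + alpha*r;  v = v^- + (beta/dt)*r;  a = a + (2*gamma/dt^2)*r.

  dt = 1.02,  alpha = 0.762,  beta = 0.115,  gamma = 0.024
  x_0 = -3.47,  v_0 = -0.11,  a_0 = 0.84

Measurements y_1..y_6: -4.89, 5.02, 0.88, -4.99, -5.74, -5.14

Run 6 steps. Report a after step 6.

a_post = -0.0055

step 1: x_pred=-3.1452  r=-1.7448  x^+=-4.4747  v^+=0.5501  a^+=0.7595
step 2: x_pred=-3.5186  r=8.5386  x^+=2.9878  v^+=2.2875  a^+=1.1534
step 3: x_pred=5.9211  r=-5.0411  x^+=2.0798  v^+=2.8956  a^+=0.9209
step 4: x_pred=5.5123  r=-10.5023  x^+=-2.4904  v^+=2.6508  a^+=0.4363
step 5: x_pred=0.4404  r=-6.1804  x^+=-4.2691  v^+=2.3991  a^+=0.1512
step 6: x_pred=-1.7434  r=-3.3966  x^+=-4.3316  v^+=2.1703  a^+=-0.0055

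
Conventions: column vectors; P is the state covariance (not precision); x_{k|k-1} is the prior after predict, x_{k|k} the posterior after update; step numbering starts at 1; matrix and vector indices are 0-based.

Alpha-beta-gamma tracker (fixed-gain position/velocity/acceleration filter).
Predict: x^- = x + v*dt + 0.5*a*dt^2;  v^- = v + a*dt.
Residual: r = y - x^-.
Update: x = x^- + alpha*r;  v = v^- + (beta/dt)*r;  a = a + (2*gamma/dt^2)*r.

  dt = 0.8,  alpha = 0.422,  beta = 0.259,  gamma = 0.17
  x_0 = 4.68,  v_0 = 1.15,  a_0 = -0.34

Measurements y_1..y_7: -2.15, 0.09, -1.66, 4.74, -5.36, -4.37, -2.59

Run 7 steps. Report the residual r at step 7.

step 1: x_pred=5.4912  r=-7.6412  x^+=2.2666  v^+=-1.5958  a^+=-4.3994
step 2: x_pred=-0.4179  r=0.5079  x^+=-0.2035  v^+=-4.9509  a^+=-4.1296
step 3: x_pred=-5.4858  r=3.8258  x^+=-3.8713  v^+=-7.0160  a^+=-2.0972
step 4: x_pred=-10.1552  r=14.8952  x^+=-3.8694  v^+=-3.8714  a^+=5.8159
step 5: x_pred=-5.1055  r=-0.2545  x^+=-5.2129  v^+=0.6989  a^+=5.6807
step 6: x_pred=-2.8359  r=-1.5341  x^+=-3.4833  v^+=4.7468  a^+=4.8657
step 7: x_pred=1.8712  r=-4.4612  x^+=-0.0115  v^+=7.1951  a^+=2.4957

resid = -4.4612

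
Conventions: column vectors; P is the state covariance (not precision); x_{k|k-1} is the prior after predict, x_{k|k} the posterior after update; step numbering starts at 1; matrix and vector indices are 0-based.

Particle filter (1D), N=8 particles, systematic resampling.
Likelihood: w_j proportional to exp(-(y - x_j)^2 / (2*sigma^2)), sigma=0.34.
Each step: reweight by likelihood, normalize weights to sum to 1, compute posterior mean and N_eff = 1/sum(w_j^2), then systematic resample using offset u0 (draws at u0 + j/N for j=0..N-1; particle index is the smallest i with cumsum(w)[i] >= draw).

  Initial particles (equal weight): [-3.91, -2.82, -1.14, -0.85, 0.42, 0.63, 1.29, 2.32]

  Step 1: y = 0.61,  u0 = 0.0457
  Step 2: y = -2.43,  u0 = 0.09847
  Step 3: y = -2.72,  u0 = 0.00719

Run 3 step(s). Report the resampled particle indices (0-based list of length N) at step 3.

resampled_idx = [0, 1, 2, 3, 4, 5, 6, 7]

step 1: w=[0.0000, 0.0000, 0.0000, 0.0000, 0.4301, 0.5019, 0.0680, 0.0000]  mean=0.5845  Neff=2.2653  idx=[4, 4, 4, 4, 5, 5, 5, 5]
step 2: w=[0.2488, 0.2488, 0.2488, 0.2488, 0.0012, 0.0012, 0.0012, 0.0012]  mean=0.4210  Neff=4.0373  idx=[0, 0, 1, 1, 2, 2, 3, 3]
step 3: w=[0.1250, 0.1250, 0.1250, 0.1250, 0.1250, 0.1250, 0.1250, 0.1250]  mean=0.4200  Neff=8.0000  idx=[0, 1, 2, 3, 4, 5, 6, 7]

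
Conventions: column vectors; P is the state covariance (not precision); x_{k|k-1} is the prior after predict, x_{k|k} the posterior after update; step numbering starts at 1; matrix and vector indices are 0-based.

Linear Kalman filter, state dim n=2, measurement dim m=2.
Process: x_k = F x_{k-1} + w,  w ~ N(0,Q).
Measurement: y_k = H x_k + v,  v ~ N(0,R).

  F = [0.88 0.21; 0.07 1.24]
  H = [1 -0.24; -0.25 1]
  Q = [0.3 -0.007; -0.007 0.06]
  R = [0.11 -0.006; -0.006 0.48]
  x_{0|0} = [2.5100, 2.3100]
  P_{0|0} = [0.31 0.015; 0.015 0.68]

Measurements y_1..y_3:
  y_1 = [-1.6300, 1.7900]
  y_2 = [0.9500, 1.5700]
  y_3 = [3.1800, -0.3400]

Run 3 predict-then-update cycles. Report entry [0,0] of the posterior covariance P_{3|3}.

step 1: x^-=[2.6939, 3.0401]  P^-=[0.5756 0.2058; 0.2058 1.1097]  S=[0.6508 -0.1981; -0.1981 1.5228]  K=[0.8549 0.1518; 0.1234 0.7110]  nu=[-3.5943, -0.5766]  x^+=[-0.4662, 2.1866]  P^+=[0.1164 0.0968; 0.0968 0.3648]
step 2: x^-=[0.0489, 2.6788]  P^-=[0.4420 0.2023; 0.2023 0.6382]  S=[0.4917 -0.0553; -0.0553 1.0447]  K=[0.8150 0.1310; 0.1640 0.5712]  nu=[1.5440, -1.0966]  x^+=[1.1636, 2.3057]  P^+=[0.1093 0.0853; 0.0853 0.2945]
step 3: x^-=[1.5082, 2.9406]  P^-=[0.4292 0.1708; 0.1708 0.5282]  S=[0.4876 -0.0591; -0.0591 0.9496]  K=[0.8103 0.1172; 0.1533 0.5208]  nu=[2.3776, -2.9035]  x^+=[3.0943, 1.7929]  P^+=[0.1072 0.0782; 0.0782 0.2686]

P_post[0,0] = 0.1072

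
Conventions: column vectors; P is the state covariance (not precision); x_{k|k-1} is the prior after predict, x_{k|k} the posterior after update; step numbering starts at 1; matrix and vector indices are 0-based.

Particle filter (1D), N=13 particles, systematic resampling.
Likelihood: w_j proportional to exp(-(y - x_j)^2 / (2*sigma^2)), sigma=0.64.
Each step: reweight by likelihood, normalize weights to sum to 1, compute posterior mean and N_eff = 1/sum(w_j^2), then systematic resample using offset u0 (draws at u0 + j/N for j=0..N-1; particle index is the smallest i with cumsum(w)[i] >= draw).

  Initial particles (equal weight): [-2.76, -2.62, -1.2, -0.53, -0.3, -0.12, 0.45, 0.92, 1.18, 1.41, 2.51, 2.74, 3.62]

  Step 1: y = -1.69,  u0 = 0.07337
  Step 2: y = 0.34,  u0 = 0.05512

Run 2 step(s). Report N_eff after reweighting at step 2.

N_eff = 3.8957

step 1: w=[0.1469, 0.2068, 0.4434, 0.1150, 0.0562, 0.0293, 0.0022, 0.0001, 0.0000, 0.0000, 0.0000, 0.0000, 0.0000]  mean=-1.5595  Neff=3.5949  idx=[0, 1, 1, 1, 2, 2, 2, 2, 2, 2, 3, 4, 5]
step 2: w=[0.0000, 0.0000, 0.0000, 0.0000, 0.0262, 0.0262, 0.0262, 0.0262, 0.0262, 0.0262, 0.1883, 0.2878, 0.3664]  mean=-0.4191  Neff=3.8957  idx=[6, 9, 10, 10, 11, 11, 11, 11, 12, 12, 12, 12, 12]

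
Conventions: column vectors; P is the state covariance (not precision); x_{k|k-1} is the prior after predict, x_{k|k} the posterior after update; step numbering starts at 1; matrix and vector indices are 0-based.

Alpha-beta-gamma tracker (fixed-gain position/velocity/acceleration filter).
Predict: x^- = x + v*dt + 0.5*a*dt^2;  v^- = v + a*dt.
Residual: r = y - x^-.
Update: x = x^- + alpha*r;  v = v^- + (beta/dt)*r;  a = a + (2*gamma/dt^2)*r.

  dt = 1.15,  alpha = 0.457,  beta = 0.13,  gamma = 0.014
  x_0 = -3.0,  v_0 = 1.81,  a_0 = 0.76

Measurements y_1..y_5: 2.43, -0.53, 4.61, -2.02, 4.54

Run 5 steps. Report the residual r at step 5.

step 1: x_pred=-0.4160  r=2.8460  x^+=0.8846  v^+=3.0057  a^+=0.8203
step 2: x_pred=4.8836  r=-5.4136  x^+=2.4096  v^+=3.3370  a^+=0.7056
step 3: x_pred=6.7138  r=-2.1038  x^+=5.7524  v^+=3.9107  a^+=0.6611
step 4: x_pred=10.6868  r=-12.7068  x^+=4.8798  v^+=3.2345  a^+=0.3921
step 5: x_pred=8.8588  r=-4.3188  x^+=6.8851  v^+=3.1972  a^+=0.3006

resid = -4.3188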